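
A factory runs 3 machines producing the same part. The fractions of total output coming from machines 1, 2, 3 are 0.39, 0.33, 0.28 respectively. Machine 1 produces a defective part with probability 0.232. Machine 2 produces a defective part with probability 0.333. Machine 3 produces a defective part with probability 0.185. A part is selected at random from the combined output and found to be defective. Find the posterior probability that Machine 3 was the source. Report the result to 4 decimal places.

P(defective|M1) = 0.232; P(defective|M2) = 0.333; P(defective|M3) = 0.185.
Prior × likelihood for each source: 0.39·0.232=0.09048, 0.33·0.333=0.1099, 0.28·0.185=0.05180. Summing gives P(defective) = 0.25217.
P(Machine 3 | defective) = 0.05180 / 0.25217 = 0.2054.

Posterior probability ≈ 0.2054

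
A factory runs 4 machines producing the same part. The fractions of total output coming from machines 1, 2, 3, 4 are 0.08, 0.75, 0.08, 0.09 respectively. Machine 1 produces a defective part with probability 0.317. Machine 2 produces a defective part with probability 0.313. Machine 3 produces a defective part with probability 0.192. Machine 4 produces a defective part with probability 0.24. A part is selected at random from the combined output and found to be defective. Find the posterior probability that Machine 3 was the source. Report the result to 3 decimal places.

Tabulate prior·likelihood by source: [1] prior 0.08, lik 0.317, product 0.02536; [2] prior 0.75, lik 0.313, product 0.2348; [3] prior 0.08, lik 0.192, product 0.01536; [4] prior 0.09, lik 0.24, product 0.02160.
Normalizing constant = 0.29707; the posterior for Machine 3 is its product over the sum, 0.01536/0.29707 = 0.052.

Posterior probability ≈ 0.052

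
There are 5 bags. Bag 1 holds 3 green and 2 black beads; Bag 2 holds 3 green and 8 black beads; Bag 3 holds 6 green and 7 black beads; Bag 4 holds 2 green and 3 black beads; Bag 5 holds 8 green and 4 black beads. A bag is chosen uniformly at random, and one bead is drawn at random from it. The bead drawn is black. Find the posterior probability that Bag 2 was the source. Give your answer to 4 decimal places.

Posterior probability ≈ 0.2798

Tabulate prior·likelihood by source: [1] prior 0.2, lik 0.4, product 0.08000; [2] prior 0.2, lik 0.7273, product 0.1455; [3] prior 0.2, lik 0.5385, product 0.1077; [4] prior 0.2, lik 0.6, product 0.1200; [5] prior 0.2, lik 0.3333, product 0.06667.
Normalizing constant = 0.51981; the posterior for Bag 2 is its product over the sum, 0.1455/0.51981 = 0.2798.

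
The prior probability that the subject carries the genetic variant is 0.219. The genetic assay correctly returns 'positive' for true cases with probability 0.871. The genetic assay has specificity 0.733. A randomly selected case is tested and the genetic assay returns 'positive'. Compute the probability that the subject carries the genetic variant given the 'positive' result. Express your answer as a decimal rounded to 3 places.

P(H | E) ≈ 0.478

Let H be the event that the subject carries the genetic variant. P(H) = 0.219, so P(¬H) = 0.781. With E the 'positive' result, P(E|H) = 0.871 and P(E|¬H) = 0.267.
P(E) = 0.871·0.219 + 0.267·0.781 = 0.19075 + 0.20853 = 0.39928.
By Bayes' theorem, P(H|E) = 0.19075 / 0.39928 = 0.478.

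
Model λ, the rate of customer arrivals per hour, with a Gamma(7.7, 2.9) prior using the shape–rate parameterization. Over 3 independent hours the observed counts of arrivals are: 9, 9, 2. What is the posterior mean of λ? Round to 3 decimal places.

The Poisson likelihood adds the total count to the shape and the number of exposure periods to the rate. Here ∑xᵢ = 20 and n = 3, so shape 7.7→27.7 and rate 2.9→5.9.
Posterior mean = shape/rate = 27.7/5.9 = 4.695.

Posterior mean ≈ 4.695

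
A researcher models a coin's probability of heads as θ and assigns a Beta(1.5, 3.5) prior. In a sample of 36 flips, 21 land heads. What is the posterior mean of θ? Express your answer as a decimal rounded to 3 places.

Posterior mean ≈ 0.549

The binomial likelihood is conjugate to the Beta prior: with 21 successes and 15 failures, the posterior is Beta(1.5+21, 3.5+15) = Beta(22.5, 18.5).
Posterior mean = α/(α+β) = 22.5/41 = 0.549.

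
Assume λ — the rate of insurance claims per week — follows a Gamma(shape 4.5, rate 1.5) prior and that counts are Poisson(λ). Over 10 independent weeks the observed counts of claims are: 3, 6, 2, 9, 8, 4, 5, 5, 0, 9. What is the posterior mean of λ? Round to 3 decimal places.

Posterior mean ≈ 4.826

Total count ∑xᵢ = 51 over n = 10 weeks.
Gamma is conjugate to the Poisson likelihood: posterior is Gamma(shape = 4.5+51 = 55.5, rate = 1.5+10 = 11.5).
E[λ | data] = 55.5/11.5 = 4.826.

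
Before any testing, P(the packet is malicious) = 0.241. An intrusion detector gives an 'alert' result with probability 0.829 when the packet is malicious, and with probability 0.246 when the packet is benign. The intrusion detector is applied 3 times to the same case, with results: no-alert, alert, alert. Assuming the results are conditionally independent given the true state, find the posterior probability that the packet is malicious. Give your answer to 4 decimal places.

Let H be the event that the packet is malicious; start with P(H) = 0.241. P('alert'|H) = 0.829, P('alert'|¬H) = 0.246.
Update on result 1 ('no-alert'): P(H) ← 0.171·0.2410 / (0.171·0.2410 + 0.754·0.7590) = 0.041211/0.61350 = 0.0672.
Update on result 2 ('alert'): P(H) ← 0.829·0.0672 / (0.829·0.0672 + 0.246·0.9328) = 0.055687/0.28516 = 0.1953.
Update on result 3 ('alert'): P(H) ← 0.829·0.1953 / (0.829·0.1953 + 0.246·0.8047) = 0.16189/0.35985 = 0.4499.

Posterior P(H) ≈ 0.4499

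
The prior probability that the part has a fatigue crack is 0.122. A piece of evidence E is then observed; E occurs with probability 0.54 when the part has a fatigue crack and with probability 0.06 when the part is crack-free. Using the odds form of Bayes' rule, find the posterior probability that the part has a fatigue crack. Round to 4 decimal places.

Prior odds = 0.122/(1−0.122) = 0.13895.
Likelihood ratio for E = 0.54/0.06 = 9.0000.
Posterior odds = prior odds × LR = 1.2506.
Posterior probability = odds/(1+odds) = 1.2506/2.2506 = 0.5557.

Posterior probability ≈ 0.5557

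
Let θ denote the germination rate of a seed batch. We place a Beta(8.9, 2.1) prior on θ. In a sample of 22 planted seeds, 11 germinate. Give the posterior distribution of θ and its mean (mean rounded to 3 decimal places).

Posterior: Beta(19.9, 13.1); mean ≈ 0.603

Observing 11 successes and 11 failures updates Beta(8.9, 2.1) by adding the success and failure counts to the two shape parameters: α = 8.9+11 = 19.9, β = 2.1+11 = 13.1.
E[θ | data] = 19.9/(19.9+13.1) = 0.603.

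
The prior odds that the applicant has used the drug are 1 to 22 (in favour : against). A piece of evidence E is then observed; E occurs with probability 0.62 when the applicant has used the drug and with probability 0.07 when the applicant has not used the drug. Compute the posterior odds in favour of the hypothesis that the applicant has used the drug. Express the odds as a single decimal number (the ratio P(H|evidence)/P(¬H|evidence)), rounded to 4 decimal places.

Prior odds = 1/22 = 0.045455.
Likelihood ratio for E = 0.62/0.07 = 8.8571.
Posterior odds = prior odds × LR = 0.40260.

Posterior odds ≈ 0.4026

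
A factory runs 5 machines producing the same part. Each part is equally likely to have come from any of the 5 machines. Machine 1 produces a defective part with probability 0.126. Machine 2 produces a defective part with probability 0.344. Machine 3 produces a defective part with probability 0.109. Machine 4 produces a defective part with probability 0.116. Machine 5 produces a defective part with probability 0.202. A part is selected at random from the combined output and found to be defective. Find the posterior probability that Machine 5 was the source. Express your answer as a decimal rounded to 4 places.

Posterior probability ≈ 0.2252

P(defective|M1) = 0.126; P(defective|M2) = 0.344; P(defective|M3) = 0.109; P(defective|M4) = 0.116; P(defective|M5) = 0.202.
Prior × likelihood for each source: 0.2·0.126=0.02520, 0.2·0.344=0.06880, 0.2·0.109=0.02180, 0.2·0.116=0.02320, 0.2·0.202=0.04040. Summing gives P(defective) = 0.17940.
P(Machine 5 | defective) = 0.04040 / 0.17940 = 0.2252.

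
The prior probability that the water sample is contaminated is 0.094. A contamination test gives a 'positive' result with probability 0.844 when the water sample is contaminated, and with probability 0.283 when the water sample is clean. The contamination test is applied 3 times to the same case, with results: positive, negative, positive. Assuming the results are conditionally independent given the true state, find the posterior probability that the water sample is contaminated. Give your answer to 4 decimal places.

Posterior P(H) ≈ 0.1672

With H the event that the water sample is contaminated, the joint likelihood of the observed sequence is P(data|H) = 0.844·0.156·0.844 = 0.11112 and P(data|¬H) = 0.283·0.717·0.283 = 0.057424.
Bayes: P(H|data) = 0.094·0.11112 / (0.094·0.11112 + 0.906·0.057424) = 0.010446/0.062472 = 0.1672.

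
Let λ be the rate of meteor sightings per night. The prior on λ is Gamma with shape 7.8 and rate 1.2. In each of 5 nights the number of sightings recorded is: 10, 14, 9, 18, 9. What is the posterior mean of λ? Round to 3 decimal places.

Total count ∑xᵢ = 60 over n = 5 nights.
Gamma is conjugate to the Poisson likelihood: posterior is Gamma(shape = 7.8+60 = 67.8, rate = 1.2+5 = 6.2).
E[λ | data] = 67.8/6.2 = 10.935.

Posterior mean ≈ 10.935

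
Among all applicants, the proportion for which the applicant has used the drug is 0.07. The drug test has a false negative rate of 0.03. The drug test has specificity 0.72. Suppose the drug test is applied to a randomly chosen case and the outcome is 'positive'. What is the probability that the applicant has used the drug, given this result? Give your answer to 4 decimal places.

Write H for 'the applicant has used the drug'. Prior odds H:¬H = 0.07/0.93 = 0.075269. For the 'positive' outcome, the likelihood ratio is 0.97/0.28 = 3.4643.
Posterior odds = 0.075269 × 3.4643 = 0.26075, so P(H|E) = 0.26075/(1+0.26075) = 0.2068.

P(H | E) ≈ 0.2068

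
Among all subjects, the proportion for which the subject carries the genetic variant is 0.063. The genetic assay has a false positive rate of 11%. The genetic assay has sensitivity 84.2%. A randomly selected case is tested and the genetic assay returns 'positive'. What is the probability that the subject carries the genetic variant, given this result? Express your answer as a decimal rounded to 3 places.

P(H | E) ≈ 0.340

Let H be the event that the subject carries the genetic variant. P(H) = 0.063, so P(¬H) = 0.937. With E the 'positive' result, P(E|H) = 0.842 and P(E|¬H) = 0.11.
P(E) = 0.842·0.063 + 0.11·0.937 = 0.053046 + 0.10307 = 0.15612.
By Bayes' theorem, P(H|E) = 0.053046 / 0.15612 = 0.340.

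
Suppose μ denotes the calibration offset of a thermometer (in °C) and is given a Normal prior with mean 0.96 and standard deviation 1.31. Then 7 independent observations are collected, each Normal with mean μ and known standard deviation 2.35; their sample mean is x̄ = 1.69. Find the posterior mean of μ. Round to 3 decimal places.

Posterior mean ≈ 1.460

With known σ, the Normal prior is conjugate. Weight on the data is w = (n/σ²)/(n/σ² + 1/τ₀²) = 1.26754/(1.26754+0.582717) = 0.68506.
Posterior mean = w·x̄ + (1−w)·μ₀ = 0.68506·1.69 + 0.31494·0.96 = 1.460.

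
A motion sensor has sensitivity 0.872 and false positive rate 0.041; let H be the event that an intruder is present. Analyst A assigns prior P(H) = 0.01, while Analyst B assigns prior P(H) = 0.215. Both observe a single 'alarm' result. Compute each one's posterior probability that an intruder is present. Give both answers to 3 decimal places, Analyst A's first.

The likelihood ratio for an 'alarm' result is 0.872/0.041 = 21.268.
Analyst A: prior odds 0.01/0.99 = 0.010101; posterior odds 0.21483; posterior probability 0.177.
Analyst B: prior odds 0.215/0.785 = 0.27389; posterior odds 5.8251; posterior probability 0.853.

Analyst A: 0.177; Analyst B: 0.853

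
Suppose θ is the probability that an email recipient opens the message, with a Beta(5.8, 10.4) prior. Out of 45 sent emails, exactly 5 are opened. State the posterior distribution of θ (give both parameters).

Posterior: Beta(10.8, 50.4)

The binomial likelihood is conjugate to the Beta prior: with 5 successes and 40 failures, the posterior is Beta(5.8+5, 10.4+40) = Beta(10.8, 50.4).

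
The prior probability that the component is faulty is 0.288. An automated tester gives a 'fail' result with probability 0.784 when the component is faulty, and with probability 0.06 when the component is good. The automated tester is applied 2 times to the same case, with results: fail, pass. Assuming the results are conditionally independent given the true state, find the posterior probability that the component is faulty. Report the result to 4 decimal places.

Posterior P(H) ≈ 0.5484

Let H be the event that the component is faulty; start with P(H) = 0.288. P('fail'|H) = 0.784, P('fail'|¬H) = 0.06.
Update on result 1 ('fail'): P(H) ← 0.784·0.2880 / (0.784·0.2880 + 0.06·0.7120) = 0.22579/0.26851 = 0.8409.
Update on result 2 ('pass'): P(H) ← 0.216·0.8409 / (0.216·0.8409 + 0.94·0.1591) = 0.18163/0.33119 = 0.5484.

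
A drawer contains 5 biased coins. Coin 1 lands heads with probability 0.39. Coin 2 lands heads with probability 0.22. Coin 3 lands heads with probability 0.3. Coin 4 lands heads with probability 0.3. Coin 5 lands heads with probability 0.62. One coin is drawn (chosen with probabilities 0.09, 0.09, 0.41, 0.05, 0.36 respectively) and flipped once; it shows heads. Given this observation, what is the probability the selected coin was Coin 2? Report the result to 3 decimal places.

P(heads|C1) = 0.39; P(heads|C2) = 0.22; P(heads|C3) = 0.3; P(heads|C4) = 0.3; P(heads|C5) = 0.62.
Prior × likelihood for each source: 0.09·0.39=0.03510, 0.09·0.22=0.01980, 0.41·0.3=0.1230, 0.05·0.3=0.01500, 0.36·0.62=0.2232. Summing gives P(heads) = 0.41610.
P(Coin 2 | heads) = 0.01980 / 0.41610 = 0.048.

Posterior probability ≈ 0.048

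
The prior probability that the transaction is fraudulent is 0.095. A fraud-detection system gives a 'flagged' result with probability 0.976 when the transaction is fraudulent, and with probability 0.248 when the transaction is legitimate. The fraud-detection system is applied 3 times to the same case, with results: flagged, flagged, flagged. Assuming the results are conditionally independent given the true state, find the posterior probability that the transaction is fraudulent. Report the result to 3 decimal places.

Posterior P(H) ≈ 0.865

With H the event that the transaction is fraudulent, the joint likelihood of the observed sequence is P(data|H) = 0.976·0.976·0.976 = 0.92971 and P(data|¬H) = 0.248·0.248·0.248 = 0.015253.
Bayes: P(H|data) = 0.095·0.92971 / (0.095·0.92971 + 0.905·0.015253) = 0.088323/0.10213 = 0.8648.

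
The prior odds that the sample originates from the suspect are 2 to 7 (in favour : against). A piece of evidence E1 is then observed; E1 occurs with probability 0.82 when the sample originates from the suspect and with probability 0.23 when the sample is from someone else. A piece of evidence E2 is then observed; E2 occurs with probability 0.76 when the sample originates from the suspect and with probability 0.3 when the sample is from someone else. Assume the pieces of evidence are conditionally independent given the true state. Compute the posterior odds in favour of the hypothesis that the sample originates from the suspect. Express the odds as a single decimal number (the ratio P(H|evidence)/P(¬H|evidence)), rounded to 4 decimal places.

Posterior odds ≈ 2.5805

Prior odds = 2/7 = 0.28571.
Likelihood ratio for E1 = 0.82/0.23 = 3.5652.
Likelihood ratio for E2 = 0.76/0.3 = 2.5333.
Posterior odds = prior odds × LR₁ × LR₂ = 2.5805.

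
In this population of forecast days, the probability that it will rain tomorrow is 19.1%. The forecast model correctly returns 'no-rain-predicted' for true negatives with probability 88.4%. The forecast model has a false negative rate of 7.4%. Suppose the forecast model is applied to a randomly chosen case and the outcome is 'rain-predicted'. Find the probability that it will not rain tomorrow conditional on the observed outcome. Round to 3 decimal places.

Write H for 'it will rain tomorrow'. Prior odds H:¬H = 0.191/0.809 = 0.23609. For the 'rain-predicted' outcome, the likelihood ratio is 0.926/0.116 = 7.9828.
Posterior odds = 0.23609 × 7.9828 = 1.8847, so P(H|E) = 1.8847/(1+1.8847) = 0.653. Then P(¬H|E) = 1 − 0.653 = 0.347.

P(¬H | E) ≈ 0.347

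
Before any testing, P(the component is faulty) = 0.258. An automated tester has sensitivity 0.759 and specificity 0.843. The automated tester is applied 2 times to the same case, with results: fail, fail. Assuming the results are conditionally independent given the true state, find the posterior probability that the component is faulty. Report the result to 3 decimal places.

Posterior P(H) ≈ 0.890

Let H be the event that the component is faulty; start with P(H) = 0.258. P('fail'|H) = 0.759, P('fail'|¬H) = 0.157.
Update on result 1 ('fail'): P(H) ← 0.759·0.2580 / (0.759·0.2580 + 0.157·0.7420) = 0.19582/0.31232 = 0.6270.
Update on result 2 ('fail'): P(H) ← 0.759·0.6270 / (0.759·0.6270 + 0.157·0.3730) = 0.47589/0.53445 = 0.8904.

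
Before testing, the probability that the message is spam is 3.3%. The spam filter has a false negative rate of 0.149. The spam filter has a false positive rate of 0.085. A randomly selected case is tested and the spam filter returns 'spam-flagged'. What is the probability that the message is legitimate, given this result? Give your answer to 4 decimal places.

Write H for 'the message is spam'. Prior odds H:¬H = 0.033/0.967 = 0.034126. For the 'spam-flagged' outcome, the likelihood ratio is 0.851/0.085 = 10.012.
Posterior odds = 0.034126 × 10.012 = 0.34166, so P(H|E) = 0.34166/(1+0.34166) = 0.2547. Then P(¬H|E) = 1 − 0.2547 = 0.7453.

P(¬H | E) ≈ 0.7453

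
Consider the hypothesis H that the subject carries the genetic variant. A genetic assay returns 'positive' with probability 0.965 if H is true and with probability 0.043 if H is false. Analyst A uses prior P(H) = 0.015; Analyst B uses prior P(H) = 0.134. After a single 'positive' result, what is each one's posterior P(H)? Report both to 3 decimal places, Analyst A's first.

The likelihood ratio for a 'positive' result is 0.965/0.043 = 22.442.
Analyst A: prior odds 0.015/0.985 = 0.015228; posterior odds 0.34175; posterior probability 0.255.
Analyst B: prior odds 0.134/0.866 = 0.15473; posterior odds 3.4725; posterior probability 0.776.

Analyst A: 0.255; Analyst B: 0.776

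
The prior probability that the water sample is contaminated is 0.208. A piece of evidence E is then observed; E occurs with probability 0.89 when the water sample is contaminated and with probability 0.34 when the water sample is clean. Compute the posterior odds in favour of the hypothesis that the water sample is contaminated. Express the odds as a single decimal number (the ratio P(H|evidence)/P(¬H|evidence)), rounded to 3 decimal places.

Posterior odds ≈ 0.687

Prior odds = 0.208/(1−0.208) = 0.26263. In log-odds, ln(0.26263) = -1.3370.
Add log likelihood ratio: ln(2.6176) = 0.96228.
Posterior log-odds = -0.37475, so posterior odds = exp(-0.37475) = 0.68746.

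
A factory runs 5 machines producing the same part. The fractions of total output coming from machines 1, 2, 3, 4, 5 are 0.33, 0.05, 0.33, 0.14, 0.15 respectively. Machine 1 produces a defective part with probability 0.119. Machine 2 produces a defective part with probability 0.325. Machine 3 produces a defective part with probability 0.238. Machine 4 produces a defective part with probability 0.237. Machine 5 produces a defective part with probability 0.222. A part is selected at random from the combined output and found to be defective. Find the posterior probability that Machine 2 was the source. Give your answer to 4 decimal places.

P(defective|M1) = 0.119; P(defective|M2) = 0.325; P(defective|M3) = 0.238; P(defective|M4) = 0.237; P(defective|M5) = 0.222.
Prior × likelihood for each source: 0.33·0.119=0.03927, 0.05·0.325=0.01625, 0.33·0.238=0.07854, 0.14·0.237=0.03318, 0.15·0.222=0.03330. Summing gives P(defective) = 0.20054.
P(Machine 2 | defective) = 0.01625 / 0.20054 = 0.0810.

Posterior probability ≈ 0.0810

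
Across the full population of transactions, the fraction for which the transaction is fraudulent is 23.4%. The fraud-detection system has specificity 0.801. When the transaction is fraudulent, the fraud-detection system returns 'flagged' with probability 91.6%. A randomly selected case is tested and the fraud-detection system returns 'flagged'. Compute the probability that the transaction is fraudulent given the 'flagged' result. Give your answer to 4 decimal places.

Write H for 'the transaction is fraudulent'. Prior odds H:¬H = 0.234/0.766 = 0.30548. For the 'flagged' outcome, the likelihood ratio is 0.916/0.199 = 4.6030.
Posterior odds = 0.30548 × 4.6030 = 1.4061, so P(H|E) = 1.4061/(1+1.4061) = 0.5844.

P(H | E) ≈ 0.5844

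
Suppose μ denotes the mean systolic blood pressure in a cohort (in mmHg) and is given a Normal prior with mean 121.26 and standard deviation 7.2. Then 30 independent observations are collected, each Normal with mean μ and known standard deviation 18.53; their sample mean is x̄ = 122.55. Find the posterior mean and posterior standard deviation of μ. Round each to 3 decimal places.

With known σ, the Normal prior is conjugate. Weight on the data is w = (n/σ²)/(n/σ² + 1/τ₀²) = 0.0873716/(0.0873716+0.0192901) = 0.81915.
Posterior mean = w·x̄ + (1−w)·μ₀ = 0.81915·122.55 + 0.18085·121.26 = 122.317. Posterior variance = 1/(0.0873716+0.0192901) = 9.37543, so SD = 3.062.

Posterior mean ≈ 122.317; posterior SD ≈ 3.062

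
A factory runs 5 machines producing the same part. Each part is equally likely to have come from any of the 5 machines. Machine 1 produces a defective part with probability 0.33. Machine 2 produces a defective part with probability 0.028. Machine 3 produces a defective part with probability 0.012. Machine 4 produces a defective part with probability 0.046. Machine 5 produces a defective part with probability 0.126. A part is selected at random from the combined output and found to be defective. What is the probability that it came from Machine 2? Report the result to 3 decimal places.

Posterior probability ≈ 0.052

Tabulate prior·likelihood by source: [1] prior 0.2, lik 0.33, product 0.06600; [2] prior 0.2, lik 0.028, product 0.005600; [3] prior 0.2, lik 0.012, product 0.002400; [4] prior 0.2, lik 0.046, product 0.009200; [5] prior 0.2, lik 0.126, product 0.02520.
Normalizing constant = 0.10840; the posterior for Machine 2 is its product over the sum, 0.005600/0.10840 = 0.052.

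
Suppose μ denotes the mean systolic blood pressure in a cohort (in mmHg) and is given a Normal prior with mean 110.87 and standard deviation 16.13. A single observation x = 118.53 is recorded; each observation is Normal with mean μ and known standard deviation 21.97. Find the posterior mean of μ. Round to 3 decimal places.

Posterior mean ≈ 113.553

With known σ, the Normal prior is conjugate. Weight on the data is w = (n/σ²)/(n/σ² + 1/τ₀²) = 0.00207176/(0.00207176+0.00384354) = 0.35024.
Posterior mean = w·x̄ + (1−w)·μ₀ = 0.35024·118.53 + 0.64976·110.87 = 113.553.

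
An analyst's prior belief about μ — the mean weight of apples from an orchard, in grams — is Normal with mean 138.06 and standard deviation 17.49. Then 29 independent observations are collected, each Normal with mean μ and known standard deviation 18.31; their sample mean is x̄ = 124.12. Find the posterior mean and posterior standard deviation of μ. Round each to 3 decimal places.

With known σ, the Normal prior is conjugate. Weight on the data is w = (n/σ²)/(n/σ² + 1/τ₀²) = 0.0865010/(0.0865010+0.00326904) = 0.96358.
Posterior mean = w·x̄ + (1−w)·μ₀ = 0.96358·124.12 + 0.036416·138.06 = 124.628. Posterior variance = 1/(0.0865010+0.00326904) = 11.1396, so SD = 3.338.

Posterior mean ≈ 124.628; posterior SD ≈ 3.338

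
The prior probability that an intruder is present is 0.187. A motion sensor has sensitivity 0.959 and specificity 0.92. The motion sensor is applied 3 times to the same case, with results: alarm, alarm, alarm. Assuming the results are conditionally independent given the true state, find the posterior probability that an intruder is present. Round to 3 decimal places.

Posterior P(H) ≈ 0.997

Let H be the event that an intruder is present; start with P(H) = 0.187. P('alarm'|H) = 0.959, P('alarm'|¬H) = 0.08.
Update on result 1 ('alarm'): P(H) ← 0.959·0.1870 / (0.959·0.1870 + 0.08·0.8130) = 0.17933/0.24437 = 0.7338.
Update on result 2 ('alarm'): P(H) ← 0.959·0.7338 / (0.959·0.7338 + 0.08·0.2662) = 0.70376/0.72505 = 0.9706.
Update on result 3 ('alarm'): P(H) ← 0.959·0.9706 / (0.959·0.9706 + 0.08·0.0294) = 0.93084/0.93319 = 0.9975.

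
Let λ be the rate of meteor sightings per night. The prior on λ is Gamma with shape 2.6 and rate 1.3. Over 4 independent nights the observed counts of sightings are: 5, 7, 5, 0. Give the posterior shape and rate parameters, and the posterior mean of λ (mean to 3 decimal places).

The Poisson likelihood adds the total count to the shape and the number of exposure periods to the rate. Here ∑xᵢ = 17 and n = 4, so shape 2.6→19.6 and rate 1.3→5.3.
E[λ | data] = 19.6/5.3 = 3.698.

Posterior: Gamma(shape=19.6, rate=5.3); mean ≈ 3.698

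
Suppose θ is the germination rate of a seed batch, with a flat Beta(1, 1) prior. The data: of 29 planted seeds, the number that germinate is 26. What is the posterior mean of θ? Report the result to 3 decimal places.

Posterior mean ≈ 0.871

Observing 26 successes and 3 failures updates Beta(1, 1) by adding the success and failure counts to the two shape parameters: α = 1+26 = 27, β = 1+3 = 4.
Posterior mean = α/(α+β) = 27/31 = 0.871.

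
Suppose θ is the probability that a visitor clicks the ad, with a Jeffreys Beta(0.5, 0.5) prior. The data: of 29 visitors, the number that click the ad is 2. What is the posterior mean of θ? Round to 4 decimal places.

Posterior mean ≈ 0.0833

The binomial likelihood is conjugate to the Beta prior: with 2 successes and 27 failures, the posterior is Beta(0.5+2, 0.5+27) = Beta(2.5, 27.5).
Posterior mean = α/(α+β) = 2.5/30 = 0.0833.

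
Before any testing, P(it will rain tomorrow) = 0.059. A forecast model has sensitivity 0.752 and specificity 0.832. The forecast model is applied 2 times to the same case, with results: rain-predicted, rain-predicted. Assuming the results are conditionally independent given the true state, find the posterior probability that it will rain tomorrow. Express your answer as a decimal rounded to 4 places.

Posterior P(H) ≈ 0.5568

With H the event that it will rain tomorrow, the joint likelihood of the observed sequence is P(data|H) = 0.752·0.752 = 0.56550 and P(data|¬H) = 0.168·0.168 = 0.028224.
Bayes: P(H|data) = 0.059·0.56550 / (0.059·0.56550 + 0.941·0.028224) = 0.033365/0.059924 = 0.5568.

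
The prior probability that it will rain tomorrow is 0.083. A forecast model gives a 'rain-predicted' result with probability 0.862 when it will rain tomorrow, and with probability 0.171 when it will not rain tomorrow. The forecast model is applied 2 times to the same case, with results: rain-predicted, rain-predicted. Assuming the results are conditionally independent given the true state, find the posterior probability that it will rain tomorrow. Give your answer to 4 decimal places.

Posterior P(H) ≈ 0.6970

With H the event that it will rain tomorrow, the joint likelihood of the observed sequence is P(data|H) = 0.862·0.862 = 0.74304 and P(data|¬H) = 0.171·0.171 = 0.029241.
Bayes: P(H|data) = 0.083·0.74304 / (0.083·0.74304 + 0.917·0.029241) = 0.061673/0.088487 = 0.6970.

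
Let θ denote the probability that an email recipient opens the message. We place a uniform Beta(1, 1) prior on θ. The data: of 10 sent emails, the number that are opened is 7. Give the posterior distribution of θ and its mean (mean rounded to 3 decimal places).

Posterior: Beta(8, 4); mean ≈ 0.667

The binomial likelihood is conjugate to the Beta prior: with 7 successes and 3 failures, the posterior is Beta(1+7, 1+3) = Beta(8, 4).
E[θ | data] = 8/(8+4) = 0.667.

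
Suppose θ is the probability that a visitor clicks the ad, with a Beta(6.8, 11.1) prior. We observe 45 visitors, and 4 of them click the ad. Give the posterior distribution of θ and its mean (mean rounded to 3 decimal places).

Observing 4 successes and 41 failures updates Beta(6.8, 11.1) by adding the success and failure counts to the two shape parameters: α = 6.8+4 = 10.8, β = 11.1+41 = 52.1.
E[θ | data] = 10.8/(10.8+52.1) = 0.172.

Posterior: Beta(10.8, 52.1); mean ≈ 0.172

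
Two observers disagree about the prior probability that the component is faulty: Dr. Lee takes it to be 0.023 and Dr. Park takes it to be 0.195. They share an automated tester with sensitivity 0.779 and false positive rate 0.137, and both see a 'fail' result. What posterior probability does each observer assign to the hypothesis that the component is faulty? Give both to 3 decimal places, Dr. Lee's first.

Dr. Lee: 0.118; Dr. Park: 0.579

P('+'|H) = 0.779, P('+'|¬H) = 0.137.
Dr. Lee: numerator 0.779·0.023 = 0.017917; evidence = 0.017917+0.137·0.977 = 0.15177; posterior = 0.118.
Dr. Park: numerator 0.779·0.195 = 0.15191; evidence = 0.15191+0.137·0.805 = 0.26219; posterior = 0.579.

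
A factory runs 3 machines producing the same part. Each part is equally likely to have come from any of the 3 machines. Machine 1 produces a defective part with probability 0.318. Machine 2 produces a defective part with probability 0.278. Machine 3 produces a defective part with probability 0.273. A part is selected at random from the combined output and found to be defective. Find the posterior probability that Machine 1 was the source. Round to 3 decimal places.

Posterior probability ≈ 0.366

P(defective|M1) = 0.318; P(defective|M2) = 0.278; P(defective|M3) = 0.273.
Prior × likelihood for each source: 0.333333·0.318=0.1060, 0.333333·0.278=0.09267, 0.333333·0.273=0.09100. Summing gives P(defective) = 0.28967.
P(Machine 1 | defective) = 0.1060 / 0.28967 = 0.366.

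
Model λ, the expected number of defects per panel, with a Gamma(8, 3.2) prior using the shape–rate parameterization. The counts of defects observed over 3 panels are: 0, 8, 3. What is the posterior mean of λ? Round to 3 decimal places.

The Poisson likelihood adds the total count to the shape and the number of exposure periods to the rate. Here ∑xᵢ = 11 and n = 3, so shape 8→19 and rate 3.2→6.2.
E[λ | data] = 19/6.2 = 3.065.

Posterior mean ≈ 3.065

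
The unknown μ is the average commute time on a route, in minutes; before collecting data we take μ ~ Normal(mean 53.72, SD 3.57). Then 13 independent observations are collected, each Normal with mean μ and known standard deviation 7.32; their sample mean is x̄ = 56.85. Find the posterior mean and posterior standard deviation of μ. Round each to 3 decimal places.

Posterior mean ≈ 56.085; posterior SD ≈ 1.765

With known σ, the Normal prior is conjugate. Weight on the data is w = (n/σ²)/(n/σ² + 1/τ₀²) = 0.242617/(0.242617+0.0784628) = 0.75563.
Posterior mean = w·x̄ + (1−w)·μ₀ = 0.75563·56.85 + 0.24437·53.72 = 56.085. Posterior variance = 1/(0.242617+0.0784628) = 3.11449, so SD = 1.765.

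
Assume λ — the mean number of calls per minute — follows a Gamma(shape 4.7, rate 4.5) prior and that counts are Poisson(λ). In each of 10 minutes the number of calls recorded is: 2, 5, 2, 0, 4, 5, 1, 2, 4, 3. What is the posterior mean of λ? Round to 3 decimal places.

Posterior mean ≈ 2.255

The Poisson likelihood adds the total count to the shape and the number of exposure periods to the rate. Here ∑xᵢ = 28 and n = 10, so shape 4.7→32.7 and rate 4.5→14.5.
Posterior mean = shape/rate = 32.7/14.5 = 2.255.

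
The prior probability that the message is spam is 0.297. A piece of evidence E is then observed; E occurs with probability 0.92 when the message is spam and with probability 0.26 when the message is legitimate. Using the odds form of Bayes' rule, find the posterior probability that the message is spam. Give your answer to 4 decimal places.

Posterior probability ≈ 0.5992

Prior odds = 0.297/(1−0.297) = 0.42248.
Likelihood ratio for E = 0.92/0.26 = 3.5385.
Posterior odds = prior odds × LR = 1.4949.
Posterior probability = odds/(1+odds) = 1.4949/2.4949 = 0.5992.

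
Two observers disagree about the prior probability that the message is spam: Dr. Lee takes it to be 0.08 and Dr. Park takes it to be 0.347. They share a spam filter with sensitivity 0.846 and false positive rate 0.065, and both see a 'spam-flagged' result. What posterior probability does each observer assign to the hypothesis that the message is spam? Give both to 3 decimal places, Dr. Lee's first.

P('+'|H) = 0.846, P('+'|¬H) = 0.065.
Dr. Lee: numerator 0.846·0.08 = 0.067680; evidence = 0.067680+0.065·0.92 = 0.12748; posterior = 0.531.
Dr. Park: numerator 0.846·0.347 = 0.29356; evidence = 0.29356+0.065·0.653 = 0.33601; posterior = 0.874.

Dr. Lee: 0.531; Dr. Park: 0.874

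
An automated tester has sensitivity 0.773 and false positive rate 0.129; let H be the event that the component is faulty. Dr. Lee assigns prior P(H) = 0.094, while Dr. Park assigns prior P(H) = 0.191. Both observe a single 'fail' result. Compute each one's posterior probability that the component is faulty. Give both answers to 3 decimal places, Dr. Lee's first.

P('+'|H) = 0.773, P('+'|¬H) = 0.129.
Dr. Lee: numerator 0.773·0.094 = 0.072662; evidence = 0.072662+0.129·0.906 = 0.18954; posterior = 0.383.
Dr. Park: numerator 0.773·0.191 = 0.14764; evidence = 0.14764+0.129·0.809 = 0.25200; posterior = 0.586.

Dr. Lee: 0.383; Dr. Park: 0.586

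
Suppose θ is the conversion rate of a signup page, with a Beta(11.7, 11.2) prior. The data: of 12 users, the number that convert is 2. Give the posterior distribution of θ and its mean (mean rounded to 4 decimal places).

The binomial likelihood is conjugate to the Beta prior: with 2 successes and 10 failures, the posterior is Beta(11.7+2, 11.2+10) = Beta(13.7, 21.2).
Posterior mean = α/(α+β) = 13.7/34.9 = 0.3926.

Posterior: Beta(13.7, 21.2); mean ≈ 0.3926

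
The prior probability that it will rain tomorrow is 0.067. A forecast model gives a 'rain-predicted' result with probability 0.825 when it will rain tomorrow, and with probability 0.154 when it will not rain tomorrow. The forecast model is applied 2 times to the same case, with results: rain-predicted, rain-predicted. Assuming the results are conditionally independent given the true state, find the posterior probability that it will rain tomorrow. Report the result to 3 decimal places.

Posterior P(H) ≈ 0.673

Let H be the event that it will rain tomorrow; start with P(H) = 0.067. P('rain-predicted'|H) = 0.825, P('rain-predicted'|¬H) = 0.154.
Update on result 1 ('rain-predicted'): P(H) ← 0.825·0.0670 / (0.825·0.0670 + 0.154·0.9330) = 0.055275/0.19896 = 0.2778.
Update on result 2 ('rain-predicted'): P(H) ← 0.825·0.2778 / (0.825·0.2778 + 0.154·0.7222) = 0.22920/0.34042 = 0.6733.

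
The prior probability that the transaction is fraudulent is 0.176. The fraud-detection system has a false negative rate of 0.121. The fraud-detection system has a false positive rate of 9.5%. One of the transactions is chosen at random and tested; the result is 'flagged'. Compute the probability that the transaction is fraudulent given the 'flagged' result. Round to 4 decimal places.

Let H be the event that the transaction is fraudulent. P(H) = 0.176, so P(¬H) = 0.824. With E the 'flagged' result, P(E|H) = 0.879 and P(E|¬H) = 0.095.
P(E) = 0.879·0.176 + 0.095·0.824 = 0.15470 + 0.078280 = 0.23298.
By Bayes' theorem, P(H|E) = 0.15470 / 0.23298 = 0.6640.

P(H | E) ≈ 0.6640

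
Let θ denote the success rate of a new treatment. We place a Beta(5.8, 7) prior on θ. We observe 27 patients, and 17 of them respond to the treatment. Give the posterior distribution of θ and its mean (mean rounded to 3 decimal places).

Posterior: Beta(22.8, 17); mean ≈ 0.573

The binomial likelihood is conjugate to the Beta prior: with 17 successes and 10 failures, the posterior is Beta(5.8+17, 7+10) = Beta(22.8, 17).
Posterior mean = α/(α+β) = 22.8/39.8 = 0.573.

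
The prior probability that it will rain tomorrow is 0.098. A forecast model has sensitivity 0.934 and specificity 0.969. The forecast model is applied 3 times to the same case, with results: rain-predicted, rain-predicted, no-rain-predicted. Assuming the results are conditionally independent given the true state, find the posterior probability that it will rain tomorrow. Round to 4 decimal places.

Posterior P(H) ≈ 0.8704

Let H be the event that it will rain tomorrow; start with P(H) = 0.098. P('rain-predicted'|H) = 0.934, P('rain-predicted'|¬H) = 0.031.
Update on result 1 ('rain-predicted'): P(H) ← 0.934·0.0980 / (0.934·0.0980 + 0.031·0.9020) = 0.091532/0.11949 = 0.7660.
Update on result 2 ('rain-predicted'): P(H) ← 0.934·0.7660 / (0.934·0.7660 + 0.031·0.2340) = 0.71544/0.72269 = 0.9900.
Update on result 3 ('no-rain-predicted'): P(H) ← 0.066·0.9900 / (0.066·0.9900 + 0.969·0.0100) = 0.065338/0.075064 = 0.8704.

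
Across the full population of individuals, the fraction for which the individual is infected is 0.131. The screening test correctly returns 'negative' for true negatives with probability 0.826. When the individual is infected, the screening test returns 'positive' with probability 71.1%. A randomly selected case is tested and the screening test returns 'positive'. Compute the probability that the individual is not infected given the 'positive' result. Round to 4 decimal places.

Let H be the event that the individual is infected. P(H) = 0.131, so P(¬H) = 0.869. With E the 'positive' result, P(E|H) = 0.711 and P(E|¬H) = 0.174.
P(E) = 0.711·0.131 + 0.174·0.869 = 0.093141 + 0.15121 = 0.24435.
By Bayes' theorem, P(H|E) = 0.093141 / 0.24435 = 0.3812. Hence P(¬H|E) = 1 − 0.3812 = 0.6188.

P(¬H | E) ≈ 0.6188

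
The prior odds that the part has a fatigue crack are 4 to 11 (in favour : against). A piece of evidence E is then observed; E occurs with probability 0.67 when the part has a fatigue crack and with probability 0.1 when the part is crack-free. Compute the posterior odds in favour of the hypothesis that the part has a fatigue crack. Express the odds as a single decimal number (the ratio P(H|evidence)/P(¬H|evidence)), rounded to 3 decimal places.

Posterior odds ≈ 2.436

Prior odds = 4/11 = 0.36364.
Likelihood ratio for E = 0.67/0.1 = 6.7000.
Posterior odds = prior odds × LR = 2.4364.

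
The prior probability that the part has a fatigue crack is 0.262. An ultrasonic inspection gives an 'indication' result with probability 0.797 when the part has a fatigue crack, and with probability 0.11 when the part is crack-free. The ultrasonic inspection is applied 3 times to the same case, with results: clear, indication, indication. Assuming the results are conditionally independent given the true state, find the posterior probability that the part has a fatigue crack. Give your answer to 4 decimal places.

Posterior P(H) ≈ 0.8096

With H the event that the part has a fatigue crack, the joint likelihood of the observed sequence is P(data|H) = 0.203·0.797·0.797 = 0.12895 and P(data|¬H) = 0.89·0.11·0.11 = 0.010769.
Bayes: P(H|data) = 0.262·0.12895 / (0.262·0.12895 + 0.738·0.010769) = 0.033784/0.041732 = 0.8096.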